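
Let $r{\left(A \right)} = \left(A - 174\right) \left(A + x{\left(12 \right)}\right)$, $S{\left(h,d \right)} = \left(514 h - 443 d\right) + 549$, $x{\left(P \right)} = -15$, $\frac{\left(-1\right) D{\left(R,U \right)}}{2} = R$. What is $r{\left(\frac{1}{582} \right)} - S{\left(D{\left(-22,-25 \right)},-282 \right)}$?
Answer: $- \frac{49278016241}{338724} \approx -1.4548 \cdot 10^{5}$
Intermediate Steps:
$D{\left(R,U \right)} = - 2 R$
$S{\left(h,d \right)} = 549 - 443 d + 514 h$ ($S{\left(h,d \right)} = \left(- 443 d + 514 h\right) + 549 = 549 - 443 d + 514 h$)
$r{\left(A \right)} = \left(-174 + A\right) \left(-15 + A\right)$ ($r{\left(A \right)} = \left(A - 174\right) \left(A - 15\right) = \left(-174 + A\right) \left(-15 + A\right)$)
$r{\left(\frac{1}{582} \right)} - S{\left(D{\left(-22,-25 \right)},-282 \right)} = \left(2610 + \left(\frac{1}{582}\right)^{2} - \frac{189}{582}\right) - \left(549 - -124926 + 514 \left(\left(-2\right) \left(-22\right)\right)\right) = \left(2610 + \left(\frac{1}{582}\right)^{2} - \frac{63}{194}\right) - \left(549 + 124926 + 514 \cdot 44\right) = \left(2610 + \frac{1}{338724} - \frac{63}{194}\right) - \left(549 + 124926 + 22616\right) = \frac{883959643}{338724} - 148091 = - \frac{49278016241}{338724}$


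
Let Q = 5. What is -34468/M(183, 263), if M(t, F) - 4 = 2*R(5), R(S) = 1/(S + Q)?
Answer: -24620/3 ≈ -8206.7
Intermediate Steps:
R(S) = 1/(5 + S) (R(S) = 1/(S + 5) = 1/(5 + S))
M(t, F) = 21/5 (M(t, F) = 4 + 2/(5 + 5) = 4 + 2/10 = 4 + 2*(⅒) = 4 + ⅕ = 21/5)
-34468/M(183, 263) = -34468/21/5 = -34468*5/21 = -24620/3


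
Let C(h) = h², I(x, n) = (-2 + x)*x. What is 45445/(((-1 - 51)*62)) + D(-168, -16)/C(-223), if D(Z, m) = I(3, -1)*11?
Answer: -2259828013/160326296 ≈ -14.095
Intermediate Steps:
I(x, n) = x*(-2 + x)
D(Z, m) = 33 (D(Z, m) = (3*(-2 + 3))*11 = (3*1)*11 = 3*11 = 33)
45445/(((-1 - 51)*62)) + D(-168, -16)/C(-223) = 45445/(((-1 - 51)*62)) + 33/((-223)²) = 45445/((-52*62)) + 33/49729 = 45445/(-3224) + 33*(1/49729) = 45445*(-1/3224) + 33/49729 = -45445/3224 + 33/49729 = -2259828013/160326296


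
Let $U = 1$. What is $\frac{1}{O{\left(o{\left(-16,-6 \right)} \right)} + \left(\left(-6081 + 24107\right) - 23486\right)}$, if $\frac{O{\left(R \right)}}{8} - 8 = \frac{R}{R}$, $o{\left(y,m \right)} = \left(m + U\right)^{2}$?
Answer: $- \frac{1}{5388} \approx -0.0001856$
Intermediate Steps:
$o{\left(y,m \right)} = \left(1 + m\right)^{2}$ ($o{\left(y,m \right)} = \left(m + 1\right)^{2} = \left(1 + m\right)^{2}$)
$O{\left(R \right)} = 72$ ($O{\left(R \right)} = 64 + 8 \frac{R}{R} = 64 + 8 \cdot 1 = 64 + 8 = 72$)
$\frac{1}{O{\left(o{\left(-16,-6 \right)} \right)} + \left(\left(-6081 + 24107\right) - 23486\right)} = \frac{1}{72 + \left(\left(-6081 + 24107\right) - 23486\right)} = \frac{1}{72 + \left(18026 - 23486\right)} = \frac{1}{72 - 5460} = \frac{1}{-5388} = - \frac{1}{5388}$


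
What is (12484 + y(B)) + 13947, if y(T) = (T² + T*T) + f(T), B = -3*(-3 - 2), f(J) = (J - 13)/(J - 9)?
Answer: 80644/3 ≈ 26881.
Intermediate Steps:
f(J) = (-13 + J)/(-9 + J)
B = 15 (B = -3*(-5) = 15)
y(T) = 2*T² + (-13 + T)/(-9 + T) (y(T) = (T² + T*T) + (-13 + T)/(-9 + T) = (T² + T²) + (-13 + T)/(-9 + T) = 2*T² + (-13 + T)/(-9 + T))
(12484 + y(B)) + 13947 = (12484 + (-13 + 15 + 2*15²*(-9 + 15))/(-9 + 15)) + 13947 = (12484 + (-13 + 15 + 2*225*6)/6) + 13947 = (12484 + (-13 + 15 + 2700)/6) + 13947 = (12484 + (⅙)*2702) + 13947 = (12484 + 1351/3) + 13947 = 38803/3 + 13947 = 80644/3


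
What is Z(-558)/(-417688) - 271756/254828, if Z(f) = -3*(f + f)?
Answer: -14922023/13888126 ≈ -1.0744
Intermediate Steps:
Z(f) = -6*f
Z(-558)/(-417688) - 271756/254828 = -6*(-558)/(-417688) - 271756/254828 = 3348*(-1/417688) - 271756*1/254828 = -837/104422 - 67939/63707 = -14922023/13888126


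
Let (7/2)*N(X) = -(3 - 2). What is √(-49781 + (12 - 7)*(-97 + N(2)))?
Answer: 8*I*√38486/7 ≈ 224.2*I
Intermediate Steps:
N(X) = -2/7 (N(X) = 2*(-(3 - 2))/7 = 2*(-1*1)/7 = (2/7)*(-1) = -2/7)
√(-49781 + (12 - 7)*(-97 + N(2))) = √(-49781 + (12 - 7)*(-97 - 2/7)) = √(-49781 + 5*(-681/7)) = √(-49781 - 3405/7) = √(-351872/7) = 8*I*√38486/7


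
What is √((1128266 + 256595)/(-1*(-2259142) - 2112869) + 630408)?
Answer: √13488280083578885/146273 ≈ 793.99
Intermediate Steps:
√((1128266 + 256595)/(-1*(-2259142) - 2112869) + 630408) = √(1384861/(2259142 - 2112869) + 630408) = √(1384861/146273 + 630408) = √(92213054245/146273) = √13488280083578885/146273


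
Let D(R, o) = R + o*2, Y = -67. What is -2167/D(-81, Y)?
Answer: 2167/215 ≈ 10.079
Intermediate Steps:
D(R, o) = R + 2*o
-2167/D(-81, Y) = -2167/(-81 + 2*(-67)) = -2167/(-81 - 134) = -2167/(-215) = -2167*(-1/215) = 2167/215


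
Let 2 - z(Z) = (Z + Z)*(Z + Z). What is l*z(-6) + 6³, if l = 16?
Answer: -2056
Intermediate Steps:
z(Z) = 2 - 4*Z² (z(Z) = 2 - (Z + Z)*(Z + Z) = 2 - 2*Z*2*Z = 2 - 4*Z²)
l*z(-6) + 6³ = 16*(2 - 4*(-6)²) + 6³ = 16*(2 - 4*36) + 216 = 16*(2 - 144) + 216 = 16*(-142) + 216 = -2272 + 216 = -2056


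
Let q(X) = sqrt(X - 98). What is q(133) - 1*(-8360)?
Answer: 8360 + sqrt(35) ≈ 8365.9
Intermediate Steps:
q(X) = sqrt(-98 + X)
q(133) - 1*(-8360) = sqrt(-98 + 133) - 1*(-8360) = sqrt(35) + 8360 = 8360 + sqrt(35)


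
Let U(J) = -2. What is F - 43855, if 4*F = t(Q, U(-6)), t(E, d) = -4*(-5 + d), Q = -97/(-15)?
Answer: -43848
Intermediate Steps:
Q = 97/15 (Q = -97*(-1/15) = 97/15 ≈ 6.4667)
t(E, d) = 20 - 4*d
F = 7 (F = (20 - 4*(-2))/4 = (20 + 8)/4 = (¼)*28 = 7)
F - 43855 = 7 - 43855 = -43848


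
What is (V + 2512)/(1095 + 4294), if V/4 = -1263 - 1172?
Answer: -7228/5389 ≈ -1.3413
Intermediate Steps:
V = -9740 (V = 4*(-1263 - 1172) = 4*(-2435) = -9740)
(V + 2512)/(1095 + 4294) = (-9740 + 2512)/(1095 + 4294) = -7228/5389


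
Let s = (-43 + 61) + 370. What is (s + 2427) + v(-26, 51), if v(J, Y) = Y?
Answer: 2866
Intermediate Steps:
s = 388 (s = 18 + 370 = 388)
(s + 2427) + v(-26, 51) = (388 + 2427) + 51 = 2815 + 51 = 2866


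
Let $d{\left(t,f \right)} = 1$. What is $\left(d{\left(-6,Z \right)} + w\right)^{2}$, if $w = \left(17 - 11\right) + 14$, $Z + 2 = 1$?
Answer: $441$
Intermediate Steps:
$Z = -1$ ($Z = -2 + 1 = -1$)
$w = 20$ ($w = 6 + 14 = 20$)
$\left(d{\left(-6,Z \right)} + w\right)^{2} = \left(1 + 20\right)^{2} = 21^{2} = 441$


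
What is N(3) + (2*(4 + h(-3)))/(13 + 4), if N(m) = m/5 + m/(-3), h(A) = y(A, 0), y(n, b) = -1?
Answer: -4/85 ≈ -0.047059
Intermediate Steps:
h(A) = -1
N(m) = -2*m/15 (N(m) = m*(1/5) + m*(-1/3) = m/5 - m/3 = -2*m/15)
N(3) + (2*(4 + h(-3)))/(13 + 4) = -2/15*3 + (2*(4 - 1))/(13 + 4) = -2/5 + (2*3)/17 = -2/5 + (1/17)*6 = -2/5 + 6/17 = -4/85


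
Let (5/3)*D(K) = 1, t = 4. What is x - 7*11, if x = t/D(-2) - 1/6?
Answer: -141/2 ≈ -70.500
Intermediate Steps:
D(K) = 3/5 (D(K) = (3/5)*1 = 3/5)
x = 13/2 (x = 4/(3/5) - 1/6 = 4*(5/3) - 1*1/6 = 20/3 - 1/6 = 13/2 ≈ 6.5000)
x - 7*11 = 13/2 - 7*11 = 13/2 - 77 = -141/2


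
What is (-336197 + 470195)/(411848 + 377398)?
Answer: 22333/131541 ≈ 0.16978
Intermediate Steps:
(-336197 + 470195)/(411848 + 377398) = 133998/789246 = 133998*(1/789246) = 22333/131541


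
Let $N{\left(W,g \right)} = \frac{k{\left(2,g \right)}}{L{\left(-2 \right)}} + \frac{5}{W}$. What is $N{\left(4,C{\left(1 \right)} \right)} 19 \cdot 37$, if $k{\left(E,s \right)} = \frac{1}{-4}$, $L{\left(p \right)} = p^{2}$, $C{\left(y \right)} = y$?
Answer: $\frac{13357}{16} \approx 834.81$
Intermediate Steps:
$k{\left(E,s \right)} = - \frac{1}{4}$
$N{\left(W,g \right)} = - \frac{1}{16} + \frac{5}{W}$ ($N{\left(W,g \right)} = - \frac{1}{4 \left(-2\right)^{2}} + \frac{5}{W} = - \frac{1}{4 \cdot 4} + \frac{5}{W} = \left(- \frac{1}{4}\right) \frac{1}{4} + \frac{5}{W} = - \frac{1}{16} + \frac{5}{W}$)
$N{\left(4,C{\left(1 \right)} \right)} 19 \cdot 37 = \frac{80 - 4}{16 \cdot 4} \cdot 19 \cdot 37 = \frac{1}{16} \cdot \frac{1}{4} \left(80 - 4\right) 19 \cdot 37 = \frac{1}{16} \cdot \frac{1}{4} \cdot 76 \cdot 19 \cdot 37 = \frac{19}{16} \cdot 19 \cdot 37 = \frac{361}{16} \cdot 37 = \frac{13357}{16}$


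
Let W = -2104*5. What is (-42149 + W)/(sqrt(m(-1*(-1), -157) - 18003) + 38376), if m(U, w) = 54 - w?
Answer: -252653193/184091896 + 52669*I*sqrt(278)/184091896 ≈ -1.3724 + 0.0047703*I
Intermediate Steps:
W = -10520
(-42149 + W)/(sqrt(m(-1*(-1), -157) - 18003) + 38376) = (-42149 - 10520)/(sqrt((54 - 1*(-157)) - 18003) + 38376) = -52669/(sqrt((54 + 157) - 18003) + 38376) = -52669/(sqrt(211 - 18003) + 38376) = -52669/(sqrt(-17792) + 38376) = -52669/(8*I*sqrt(278) + 38376) = -52669/(38376 + 8*I*sqrt(278))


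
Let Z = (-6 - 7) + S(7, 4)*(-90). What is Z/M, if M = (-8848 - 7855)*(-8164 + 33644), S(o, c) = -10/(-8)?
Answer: 251/851184880 ≈ 2.9488e-7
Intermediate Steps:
S(o, c) = 5/4 (S(o, c) = -10*(-⅛) = 5/4)
M = -425592440 (M = -16703*25480 = -425592440)
Z = -251/2 (Z = (-6 - 7) + (5/4)*(-90) = -13 - 225/2 = -251/2 ≈ -125.50)
Z/M = -251/2/(-425592440) = -251/2*(-1/425592440) = 251/851184880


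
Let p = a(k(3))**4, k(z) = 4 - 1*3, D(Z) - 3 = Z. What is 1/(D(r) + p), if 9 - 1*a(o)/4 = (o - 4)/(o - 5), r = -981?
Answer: 1/1184943 ≈ 8.4392e-7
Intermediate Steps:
D(Z) = 3 + Z
k(z) = 1 (k(z) = 4 - 3 = 1)
a(o) = 36 - 4*(-4 + o)/(-5 + o) (a(o) = 36 - 4*(o - 4)/(o - 5) = 36 - 4*(-4 + o)/(-5 + o))
p = 1185921 (p = (4*(-41 + 8*1)/(-5 + 1))**4 = (4*(-41 + 8)/(-4))**4 = (4*(-1/4)*(-33))**4 = 33**4 = 1185921)
1/(D(r) + p) = 1/((3 - 981) + 1185921) = 1/(-978 + 1185921) = 1/1184943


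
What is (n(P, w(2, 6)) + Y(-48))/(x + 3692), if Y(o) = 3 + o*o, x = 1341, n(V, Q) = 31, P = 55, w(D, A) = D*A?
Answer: 334/719 ≈ 0.46453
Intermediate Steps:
w(D, A) = A*D
Y(o) = 3 + o²
(n(P, w(2, 6)) + Y(-48))/(x + 3692) = (31 + (3 + (-48)²))/(1341 + 3692) = (31 + (3 + 2304))/5033 = (31 + 2307)*(1/5033) = 2338*(1/5033) = 334/719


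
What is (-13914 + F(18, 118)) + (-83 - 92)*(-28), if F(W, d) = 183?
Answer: -8831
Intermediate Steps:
(-13914 + F(18, 118)) + (-83 - 92)*(-28) = (-13914 + 183) + (-83 - 92)*(-28) = -13731 - 175*(-28) = -13731 + 4900 = -8831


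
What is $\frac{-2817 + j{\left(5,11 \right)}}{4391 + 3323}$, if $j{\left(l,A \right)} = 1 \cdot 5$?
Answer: $- \frac{74}{203} \approx -0.36453$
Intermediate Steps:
$j{\left(l,A \right)} = 5$
$\frac{-2817 + j{\left(5,11 \right)}}{4391 + 3323} = \frac{-2817 + 5}{4391 + 3323} = - \frac{2812}{7714} = \left(-2812\right) \frac{1}{7714} = - \frac{74}{203}$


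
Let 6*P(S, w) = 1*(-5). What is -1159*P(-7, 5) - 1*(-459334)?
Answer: 2761799/6 ≈ 4.6030e+5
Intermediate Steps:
P(S, w) = -⅚ (P(S, w) = (1*(-5))/6 = (⅙)*(-5) = -⅚)
-1159*P(-7, 5) - 1*(-459334) = -1159*(-⅚) - 1*(-459334) = 5795/6 + 459334 = 2761799/6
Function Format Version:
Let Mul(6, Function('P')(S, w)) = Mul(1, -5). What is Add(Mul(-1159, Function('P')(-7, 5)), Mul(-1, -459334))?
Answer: Rational(2761799, 6) ≈ 4.6030e+5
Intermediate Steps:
Function('P')(S, w) = Rational(-5, 6) (Function('P')(S, w) = Mul(Rational(1, 6), Mul(1, -5)) = Mul(Rational(1, 6), -5) = Rational(-5, 6))
Add(Mul(-1159, Function('P')(-7, 5)), Mul(-1, -459334)) = Add(Mul(-1159, Rational(-5, 6)), Mul(-1, -459334)) = Add(Rational(5795, 6), 459334) = Rational(2761799, 6)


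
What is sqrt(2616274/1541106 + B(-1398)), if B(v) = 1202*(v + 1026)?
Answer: I*sqrt(364186012517215)/28539 ≈ 668.69*I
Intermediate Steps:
B(v) = 1233252 + 1202*v (B(v) = 1202*(1026 + v) = 1233252 + 1202*v)
sqrt(2616274/1541106 + B(-1398)) = sqrt(2616274/1541106 + (1233252 + 1202*(-1398))) = sqrt(2616274*(1/1541106) + (1233252 - 1680396)) = sqrt(1308137/770553 - 447144) = sqrt(-344546842495/770553) = I*sqrt(364186012517215)/28539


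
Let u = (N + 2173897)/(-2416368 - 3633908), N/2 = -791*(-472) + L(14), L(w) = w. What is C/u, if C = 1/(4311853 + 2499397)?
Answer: -3025138/9946567138125 ≈ -3.0414e-7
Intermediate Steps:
N = 746732 (N = 2*(-791*(-472) + 14) = 2*(373352 + 14) = 2*373366 = 746732)
u = -2920629/6050276 (u = (746732 + 2173897)/(-2416368 - 3633908) = 2920629/(-6050276) = 2920629*(-1/6050276) = -2920629/6050276 ≈ -0.48273)
C = 1/6811250 ≈ 1.4682e-7
C/u = 1/(6811250*(-2920629/6050276)) = (1/6811250)*(-6050276/2920629) = -3025138/9946567138125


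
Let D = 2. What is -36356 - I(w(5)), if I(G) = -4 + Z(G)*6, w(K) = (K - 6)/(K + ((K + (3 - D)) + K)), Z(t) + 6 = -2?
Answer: -36304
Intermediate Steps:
Z(t) = -8 (Z(t) = -6 - 2 = -8)
w(K) = (-6 + K)/(1 + 3*K) (w(K) = (K - 6)/(K + ((K + (3 - 1*2)) + K)) = (-6 + K)/(K + ((K + (3 - 2)) + K)) = (-6 + K)/(K + ((K + 1) + K)) = (-6 + K)/(K + ((1 + K) + K)) = (-6 + K)/(K + (1 + 2*K)) = (-6 + K)/(1 + 3*K))
I(G) = -52 (I(G) = -4 - 8*6 = -4 - 48 = -52)
-36356 - I(w(5)) = -36356 - 1*(-52) = -36356 + 52 = -36304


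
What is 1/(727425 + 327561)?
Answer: 1/1054986 ≈ 9.4788e-7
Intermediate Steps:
1/(727425 + 327561) = 1/1054986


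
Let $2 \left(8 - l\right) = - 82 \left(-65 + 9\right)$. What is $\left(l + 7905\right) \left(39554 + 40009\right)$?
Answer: $446905371$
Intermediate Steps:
$l = -2288$ ($l = 8 - \frac{\left(-82\right) \left(-65 + 9\right)}{2} = 8 - \frac{\left(-82\right) \left(-56\right)}{2} = 8 - 2296 = -2288$)
$\left(l + 7905\right) \left(39554 + 40009\right) = \left(-2288 + 7905\right) \left(39554 + 40009\right) = 5617 \cdot 79563 = 446905371$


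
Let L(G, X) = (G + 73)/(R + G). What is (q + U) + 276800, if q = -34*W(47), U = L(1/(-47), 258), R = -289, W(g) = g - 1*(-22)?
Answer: 1864089853/6792 ≈ 2.7445e+5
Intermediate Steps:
W(g) = 22 + g (W(g) = g + 22 = 22 + g)
L(G, X) = (73 + G)/(-289 + G) (L(G, X) = (G + 73)/(-289 + G) = (73 + G)/(-289 + G))
U = -1715/6792 (U = (73 + 1/(-47))/(-289 + 1/(-47)) = (73 - 1/47)/(-289 - 1/47) = (3430/47)/(-13584/47) = -47/13584*3430/47 = -1715/6792 ≈ -0.25250)
q = -2346 (q = -34*(22 + 47) = -34*69 = -2346)
(q + U) + 276800 = (-2346 - 1715/6792) + 276800 = -15935747/6792 + 276800 = 1864089853/6792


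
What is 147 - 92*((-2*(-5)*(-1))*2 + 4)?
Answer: 1619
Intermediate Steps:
147 - 92*((-2*(-5)*(-1))*2 + 4) = 147 - 92*((10*(-1))*2 + 4) = 147 - 92*(-10*2 + 4) = 147 - 92*(-20 + 4) = 147 - 92*(-16) = 147 + 1472 = 1619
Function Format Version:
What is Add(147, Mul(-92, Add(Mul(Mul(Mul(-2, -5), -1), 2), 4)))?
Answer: 1619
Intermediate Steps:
Add(147, Mul(-92, Add(Mul(Mul(Mul(-2, -5), -1), 2), 4))) = Add(147, Mul(-92, Add(Mul(Mul(10, -1), 2), 4))) = Add(147, Mul(-92, Add(Mul(-10, 2), 4))) = Add(147, Mul(-92, Add(-20, 4))) = Add(147, Mul(-92, -16)) = Add(147, 1472) = 1619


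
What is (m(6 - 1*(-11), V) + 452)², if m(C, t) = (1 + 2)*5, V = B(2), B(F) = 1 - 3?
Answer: 218089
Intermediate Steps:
B(F) = -2
V = -2
m(C, t) = 15 (m(C, t) = 3*5 = 15)
(m(6 - 1*(-11), V) + 452)² = (15 + 452)² = 467² = 218089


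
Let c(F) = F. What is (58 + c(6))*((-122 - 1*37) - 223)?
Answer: -24448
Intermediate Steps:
(58 + c(6))*((-122 - 1*37) - 223) = (58 + 6)*((-122 - 1*37) - 223) = 64*((-122 - 37) - 223) = 64*(-159 - 223) = 64*(-382) = -24448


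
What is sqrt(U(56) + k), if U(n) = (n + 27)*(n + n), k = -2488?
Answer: 2*sqrt(1702) ≈ 82.511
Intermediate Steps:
U(n) = 2*n*(27 + n) (U(n) = (27 + n)*(2*n) = 2*n*(27 + n))
sqrt(U(56) + k) = sqrt(2*56*(27 + 56) - 2488) = sqrt(2*56*83 - 2488) = sqrt(9296 - 2488) = sqrt(6808) = 2*sqrt(1702)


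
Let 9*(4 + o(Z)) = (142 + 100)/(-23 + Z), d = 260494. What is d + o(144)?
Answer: 2344412/9 ≈ 2.6049e+5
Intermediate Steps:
o(Z) = -4 + 242/(9*(-23 + Z)) (o(Z) = -4 + ((142 + 100)/(-23 + Z))/9 = -4 + (242/(-23 + Z))/9 = -4 + 242/(9*(-23 + Z)))
d + o(144) = 260494 + 2*(535 - 18*144)/(9*(-23 + 144)) = 260494 + (2/9)*(535 - 2592)/121 = 260494 + (2/9)*(1/121)*(-2057) = 260494 - 34/9 = 2344412/9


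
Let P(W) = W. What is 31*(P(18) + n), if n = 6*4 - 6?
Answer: 1116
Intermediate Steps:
n = 18 (n = 24 - 6 = 18)
31*(P(18) + n) = 31*(18 + 18) = 31*36 = 1116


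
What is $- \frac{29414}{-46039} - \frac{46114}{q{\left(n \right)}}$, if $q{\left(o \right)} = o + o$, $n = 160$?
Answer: $- \frac{150973569}{1052320} \approx -143.47$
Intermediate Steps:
$q{\left(o \right)} = 2 o$
$- \frac{29414}{-46039} - \frac{46114}{q{\left(n \right)}} = - \frac{29414}{-46039} - \frac{46114}{2 \cdot 160} = \left(-29414\right) \left(- \frac{1}{46039}\right) - \frac{46114}{320} = \frac{4202}{6577} - \frac{23057}{160} = - \frac{150973569}{1052320}$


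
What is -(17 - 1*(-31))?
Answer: -48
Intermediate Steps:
-(17 - 1*(-31)) = -(17 + 31) = -1*48 = -48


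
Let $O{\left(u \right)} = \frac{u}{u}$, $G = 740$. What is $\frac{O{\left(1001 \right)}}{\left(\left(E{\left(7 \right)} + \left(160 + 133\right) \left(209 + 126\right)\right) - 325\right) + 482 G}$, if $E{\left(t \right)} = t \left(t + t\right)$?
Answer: $\frac{1}{454608} \approx 2.1997 \cdot 10^{-6}$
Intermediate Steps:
$O{\left(u \right)} = 1$
$E{\left(t \right)} = 2 t^{2}$ ($E{\left(t \right)} = t 2 t = 2 t^{2}$)
$\frac{O{\left(1001 \right)}}{\left(\left(E{\left(7 \right)} + \left(160 + 133\right) \left(209 + 126\right)\right) - 325\right) + 482 G} = 1 \frac{1}{\left(\left(2 \cdot 7^{2} + \left(160 + 133\right) \left(209 + 126\right)\right) - 325\right) + 482 \cdot 740} = 1 \frac{1}{\left(\left(2 \cdot 49 + 293 \cdot 335\right) - 325\right) + 356680} = 1 \frac{1}{\left(\left(98 + 98155\right) - 325\right) + 356680} = 1 \frac{1}{\left(98253 - 325\right) + 356680} = 1 \frac{1}{97928 + 356680} = 1 \cdot \frac{1}{454608} = \frac{1}{454608}$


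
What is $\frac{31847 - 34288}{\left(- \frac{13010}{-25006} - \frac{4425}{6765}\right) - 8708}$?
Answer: $\frac{13764440173}{49103886554} \approx 0.28031$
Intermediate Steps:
$\frac{31847 - 34288}{\left(- \frac{13010}{-25006} - \frac{4425}{6765}\right) - 8708} = - \frac{2441}{\left(\left(-13010\right) \left(- \frac{1}{25006}\right) - \frac{295}{451}\right) - 8708} = - \frac{2441}{\left(\frac{6505}{12503} - \frac{295}{451}\right) - 8708} = - \frac{2441}{- \frac{754630}{5638853} - 8708} = - \frac{2441}{- \frac{49103886554}{5638853}} = \left(-2441\right) \left(- \frac{5638853}{49103886554}\right) = \frac{13764440173}{49103886554}$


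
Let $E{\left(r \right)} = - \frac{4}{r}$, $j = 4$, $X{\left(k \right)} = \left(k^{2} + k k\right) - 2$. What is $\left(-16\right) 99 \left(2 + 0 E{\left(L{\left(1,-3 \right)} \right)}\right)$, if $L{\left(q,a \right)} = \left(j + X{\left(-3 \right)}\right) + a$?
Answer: $-3168$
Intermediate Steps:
$X{\left(k \right)} = -2 + 2 k^{2}$ ($X{\left(k \right)} = \left(k^{2} + k^{2}\right) - 2 = 2 k^{2} - 2 = -2 + 2 k^{2}$)
$L{\left(q,a \right)} = 20 + a$ ($L{\left(q,a \right)} = \left(4 - \left(2 - 2 \left(-3\right)^{2}\right)\right) + a = \left(4 + \left(-2 + 2 \cdot 9\right)\right) + a = \left(4 + \left(-2 + 18\right)\right) + a = \left(4 + 16\right) + a = 20 + a$)
$\left(-16\right) 99 \left(2 + 0 E{\left(L{\left(1,-3 \right)} \right)}\right) = \left(-16\right) 99 \left(2 + 0 \left(- \frac{4}{20 - 3}\right)\right) = - 1584 \left(2 + 0 \left(- \frac{4}{17}\right)\right) = - 1584 \left(2 + 0\right) = \left(-1584\right) 2 = -3168$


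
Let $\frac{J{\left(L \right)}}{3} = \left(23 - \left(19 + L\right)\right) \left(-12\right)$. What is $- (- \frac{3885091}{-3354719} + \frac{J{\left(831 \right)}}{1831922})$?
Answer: $- \frac{3608530184485}{3072791769959} \approx -1.1743$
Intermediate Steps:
$J{\left(L \right)} = -144 + 36 L$ ($J{\left(L \right)} = 3 \left(23 - \left(19 + L\right)\right) \left(-12\right) = 3 \left(4 - L\right) \left(-12\right) = 3 \left(-48 + 12 L\right) = -144 + 36 L$)
$- (- \frac{3885091}{-3354719} + \frac{J{\left(831 \right)}}{1831922}) = - (- \frac{3885091}{-3354719} + \frac{-144 + 36 \cdot 831}{1831922}) = - (\left(-3885091\right) \left(- \frac{1}{3354719}\right) + \left(-144 + 29916\right) \frac{1}{1831922}) = - (\frac{3885091}{3354719} + 29772 \cdot \frac{1}{1831922}) = - (\frac{3885091}{3354719} + \frac{14886}{915961}) = \left(-1\right) \frac{3608530184485}{3072791769959} = - \frac{3608530184485}{3072791769959}$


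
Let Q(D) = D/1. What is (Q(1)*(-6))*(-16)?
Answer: 96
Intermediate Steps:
Q(D) = D (Q(D) = D*1 = D)
(Q(1)*(-6))*(-16) = (1*(-6))*(-16) = -6*(-16) = 96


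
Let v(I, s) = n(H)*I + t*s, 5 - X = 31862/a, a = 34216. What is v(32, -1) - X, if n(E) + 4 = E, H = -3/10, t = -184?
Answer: 3621011/85540 ≈ 42.331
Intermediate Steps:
H = -3/10 (H = -3*⅒ = -3/10 ≈ -0.30000)
n(E) = -4 + E
X = 69609/17108 (X = 5 - 31862/34216 = 5 - 1*15931/17108 = 5 - 15931/17108 = 69609/17108 ≈ 4.0688)
v(I, s) = -184*s - 43*I/10 (v(I, s) = (-4 - 3/10)*I - 184*s = -43*I/10 - 184*s = -184*s - 43*I/10)
v(32, -1) - X = (-184*(-1) - 43/10*32) - 1*69609/17108 = (184 - 688/5) - 69609/17108 = 232/5 - 69609/17108 = 3621011/85540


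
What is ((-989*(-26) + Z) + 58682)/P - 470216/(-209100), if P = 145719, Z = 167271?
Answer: 373898071/94042725 ≈ 3.9758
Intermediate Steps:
((-989*(-26) + Z) + 58682)/P - 470216/(-209100) = ((-989*(-26) + 167271) + 58682)/145719 - 470216/(-209100) = ((25714 + 167271) + 58682)*(1/145719) - 470216*(-1/209100) = (192985 + 58682)*(1/145719) + 117554/52275 = 251667*(1/145719) + 117554/52275 = 3107/1799 + 117554/52275 = 373898071/94042725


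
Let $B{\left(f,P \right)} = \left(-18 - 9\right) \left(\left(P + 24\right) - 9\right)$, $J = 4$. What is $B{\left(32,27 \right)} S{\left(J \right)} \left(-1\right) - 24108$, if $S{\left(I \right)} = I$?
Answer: $-19572$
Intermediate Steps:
$B{\left(f,P \right)} = -405 - 27 P$ ($B{\left(f,P \right)} = - 27 \left(\left(24 + P\right) - 9\right) = - 27 \left(15 + P\right) = -405 - 27 P$)
$B{\left(32,27 \right)} S{\left(J \right)} \left(-1\right) - 24108 = \left(-405 - 729\right) 4 \left(-1\right) - 24108 = \left(-405 - 729\right) \left(-4\right) - 24108 = \left(-1134\right) \left(-4\right) - 24108 = 4536 - 24108 = -19572$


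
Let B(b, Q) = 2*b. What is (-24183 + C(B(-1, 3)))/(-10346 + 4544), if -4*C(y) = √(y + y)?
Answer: 8061/1934 + I/11604 ≈ 4.168 + 8.6177e-5*I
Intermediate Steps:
C(y) = -√2*√y/4 (C(y) = -√(y + y)/4 = -√2*√y/4)
(-24183 + C(B(-1, 3)))/(-10346 + 4544) = (-24183 - √2*√(2*(-1))/4)/(-10346 + 4544) = (-24183 - √2*√(-2)/4)/(-5802) = (-24183 - √2*I*√2/4)*(-1/5802) = (-24183 - I/2)*(-1/5802) = 8061/1934 + I/11604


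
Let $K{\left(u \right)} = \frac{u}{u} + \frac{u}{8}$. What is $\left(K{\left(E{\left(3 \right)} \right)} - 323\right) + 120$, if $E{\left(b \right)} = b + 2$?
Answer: $- \frac{1611}{8} \approx -201.38$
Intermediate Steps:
$E{\left(b \right)} = 2 + b$
$K{\left(u \right)} = 1 + \frac{u}{8}$ ($K{\left(u \right)} = 1 + u \frac{1}{8} = 1 + \frac{u}{8}$)
$\left(K{\left(E{\left(3 \right)} \right)} - 323\right) + 120 = \left(\left(1 + \frac{2 + 3}{8}\right) - 323\right) + 120 = \left(\left(1 + \frac{1}{8} \cdot 5\right) - 323\right) + 120 = \left(\left(1 + \frac{5}{8}\right) - 323\right) + 120 = \left(\frac{13}{8} - 323\right) + 120 = - \frac{2571}{8} + 120 = - \frac{1611}{8}$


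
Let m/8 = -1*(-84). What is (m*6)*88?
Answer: 354816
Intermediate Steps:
m = 672 (m = 8*(-1*(-84)) = 8*84 = 672)
(m*6)*88 = (672*6)*88 = 4032*88 = 354816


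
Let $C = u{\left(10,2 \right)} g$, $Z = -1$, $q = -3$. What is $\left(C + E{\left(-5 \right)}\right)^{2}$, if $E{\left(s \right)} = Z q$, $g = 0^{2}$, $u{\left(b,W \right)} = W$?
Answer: $9$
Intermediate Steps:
$g = 0$
$E{\left(s \right)} = 3$ ($E{\left(s \right)} = \left(-1\right) \left(-3\right) = 3$)
$C = 0$ ($C = 2 \cdot 0 = 0$)
$\left(C + E{\left(-5 \right)}\right)^{2} = \left(0 + 3\right)^{2} = 3^{2} = 9$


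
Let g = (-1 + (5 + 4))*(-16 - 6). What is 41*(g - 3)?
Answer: -7339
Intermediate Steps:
g = -176 (g = (-1 + 9)*(-22) = 8*(-22) = -176)
41*(g - 3) = 41*(-176 - 3) = 41*(-179) = -7339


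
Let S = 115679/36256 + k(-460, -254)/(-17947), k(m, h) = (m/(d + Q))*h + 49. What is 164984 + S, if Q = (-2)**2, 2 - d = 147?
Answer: 15137048606380577/91746786912 ≈ 1.6499e+5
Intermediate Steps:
d = -145 (d = 2 - 1*147 = 2 - 147 = -145)
Q = 4
k(m, h) = 49 - h*m/141 (k(m, h) = (m/(-145 + 4))*h + 49 = (m/(-141))*h + 49 = (-m/141)*h + 49 = -h*m/141 + 49 = 49 - h*m/141)
S = 296714491169/91746786912 (S = 115679/36256 + (49 - 1/141*(-254)*(-460))/(-17947) = 115679*(1/36256) + (49 - 116840/141)*(-1/17947) = 115679/36256 - 109931/141*(-1/17947) = 115679/36256 + 109931/2530527 = 296714491169/91746786912 ≈ 3.2341)
164984 + S = 164984 + 296714491169/91746786912 = 15137048606380577/91746786912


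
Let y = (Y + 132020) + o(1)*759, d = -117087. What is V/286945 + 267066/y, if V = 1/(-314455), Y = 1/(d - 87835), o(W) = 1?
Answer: 4938150864752077270463/2455133688490602274075 ≈ 2.0114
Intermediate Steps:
Y = -1/204922 (Y = 1/(-117087 - 87835) = 1/(-204922) = -1/204922 ≈ -4.8799e-6)
y = 27209338237/204922 (y = (-1/204922 + 132020) + 1*759 = 27053802439/204922 + 759 = 27209338237/204922 ≈ 1.3278e+5)
V = -1/314455 ≈ -3.1801e-6
V/286945 + 267066/y = -1/314455/286945 + 267066/(27209338237/204922) = -1/314455*1/286945 + 267066*(204922/27209338237) = -1/90231289975 + 54727698852/27209338237 = 4938150864752077270463/2455133688490602274075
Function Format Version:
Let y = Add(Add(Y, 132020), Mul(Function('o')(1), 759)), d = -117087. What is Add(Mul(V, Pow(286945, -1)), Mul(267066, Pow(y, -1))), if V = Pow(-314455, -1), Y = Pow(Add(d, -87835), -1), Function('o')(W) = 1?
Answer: Rational(4938150864752077270463, 2455133688490602274075) ≈ 2.0114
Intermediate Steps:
Y = Rational(-1, 204922) (Y = Pow(Add(-117087, -87835), -1) = Pow(-204922, -1) = Rational(-1, 204922) ≈ -4.8799e-6)
y = Rational(27209338237, 204922) (y = Add(Add(Rational(-1, 204922), 132020), Mul(1, 759)) = Add(Rational(27053802439, 204922), 759) = Rational(27209338237, 204922) ≈ 1.3278e+5)
V = Rational(-1, 314455) ≈ -3.1801e-6
Add(Mul(V, Pow(286945, -1)), Mul(267066, Pow(y, -1))) = Add(Mul(Rational(-1, 314455), Pow(286945, -1)), Mul(267066, Pow(Rational(27209338237, 204922), -1))) = Add(Mul(Rational(-1, 314455), Rational(1, 286945)), Mul(267066, Rational(204922, 27209338237))) = Add(Rational(-1, 90231289975), Rational(54727698852, 27209338237)) = Rational(4938150864752077270463, 2455133688490602274075)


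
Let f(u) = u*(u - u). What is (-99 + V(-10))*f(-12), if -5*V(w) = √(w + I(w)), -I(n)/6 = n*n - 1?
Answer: 0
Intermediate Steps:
I(n) = 6 - 6*n² (I(n) = -6*(n*n - 1) = -6*(n² - 1) = -6*(-1 + n²) = 6 - 6*n²)
f(u) = 0 (f(u) = u*0 = 0)
V(w) = -√(6 + w - 6*w²)/5 (V(w) = -√(w + (6 - 6*w²))/5 = -√(6 + w - 6*w²)/5)
(-99 + V(-10))*f(-12) = (-99 - √(6 - 10 - 6*(-10)²)/5)*0 = (-99 - √(6 - 10 - 6*100)/5)*0 = (-99 - √(6 - 10 - 600)/5)*0 = (-99 - 2*I*√151/5)*0 = 0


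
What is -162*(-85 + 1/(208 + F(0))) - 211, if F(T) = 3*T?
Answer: 1410055/104 ≈ 13558.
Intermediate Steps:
-162*(-85 + 1/(208 + F(0))) - 211 = -162*(-85 + 1/(208 + 3*0)) - 211 = -162*(-85 + 1/(208 + 0)) - 211 = -162*(-85 + 1/208) - 211 = -162*(-17679/208) - 211 = 1431999/104 - 211 = 1410055/104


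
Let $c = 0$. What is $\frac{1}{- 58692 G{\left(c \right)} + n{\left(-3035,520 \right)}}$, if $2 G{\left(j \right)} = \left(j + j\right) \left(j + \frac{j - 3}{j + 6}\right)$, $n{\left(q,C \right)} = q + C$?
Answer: $- \frac{1}{2515} \approx -0.00039761$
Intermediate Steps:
$n{\left(q,C \right)} = C + q$
$G{\left(j \right)} = j \left(j + \frac{-3 + j}{6 + j}\right)$ ($G{\left(j \right)} = \frac{\left(j + j\right) \left(j + \frac{j - 3}{j + 6}\right)}{2} = \frac{2 j \left(j + \frac{-3 + j}{6 + j}\right)}{2} = j \left(j + \frac{-3 + j}{6 + j}\right)$)
$\frac{1}{- 58692 G{\left(c \right)} + n{\left(-3035,520 \right)}} = \frac{1}{- 58692 \frac{0 \left(-3 + 0^{2} + 7 \cdot 0\right)}{6 + 0} + \left(520 - 3035\right)} = \frac{1}{- 58692 \frac{0 \left(-3 + 0 + 0\right)}{6} - 2515} = \frac{1}{- 58692 \cdot 0 \cdot \frac{1}{6} \left(-3\right) - 2515} = \frac{1}{\left(-58692\right) 0 - 2515} = \frac{1}{0 - 2515} = \frac{1}{-2515} = - \frac{1}{2515}$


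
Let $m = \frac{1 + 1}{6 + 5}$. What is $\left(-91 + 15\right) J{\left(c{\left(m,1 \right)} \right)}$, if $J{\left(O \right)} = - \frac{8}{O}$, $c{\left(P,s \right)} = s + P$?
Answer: $\frac{6688}{13} \approx 514.46$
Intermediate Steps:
$m = \frac{2}{11} \approx 0.18182$
$c{\left(P,s \right)} = P + s$
$\left(-91 + 15\right) J{\left(c{\left(m,1 \right)} \right)} = \left(-91 + 15\right) \left(- \frac{8}{\frac{2}{11} + 1}\right) = - 76 \left(- \frac{8}{\frac{13}{11}}\right) = - 76 \left(\left(-8\right) \frac{11}{13}\right) = \left(-76\right) \left(- \frac{88}{13}\right) = \frac{6688}{13}$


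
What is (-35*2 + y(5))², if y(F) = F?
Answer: 4225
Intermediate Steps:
(-35*2 + y(5))² = (-35*2 + 5)² = (-70 + 5)² = (-65)² = 4225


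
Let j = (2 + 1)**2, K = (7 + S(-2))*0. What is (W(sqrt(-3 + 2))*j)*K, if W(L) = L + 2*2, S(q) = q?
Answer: 0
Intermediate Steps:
K = 0 (K = (7 - 2)*0 = 5*0 = 0)
W(L) = 4 + L (W(L) = L + 4 = 4 + L)
j = 9 (j = 3**2 = 9)
(W(sqrt(-3 + 2))*j)*K = ((4 + sqrt(-3 + 2))*9)*0 = ((4 + sqrt(-1))*9)*0 = ((4 + I)*9)*0 = (36 + 9*I)*0 = 0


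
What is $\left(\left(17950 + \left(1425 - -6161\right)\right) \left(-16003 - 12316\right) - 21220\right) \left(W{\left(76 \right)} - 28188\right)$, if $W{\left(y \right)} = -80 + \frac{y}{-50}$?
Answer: $\frac{511095397324552}{25} \approx 2.0444 \cdot 10^{13}$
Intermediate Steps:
$W{\left(y \right)} = -80 - \frac{y}{50}$ ($W{\left(y \right)} = -80 + y \left(- \frac{1}{50}\right) = -80 - \frac{y}{50}$)
$\left(\left(17950 + \left(1425 - -6161\right)\right) \left(-16003 - 12316\right) - 21220\right) \left(W{\left(76 \right)} - 28188\right) = \left(\left(17950 + \left(1425 - -6161\right)\right) \left(-16003 - 12316\right) - 21220\right) \left(\left(-80 - \frac{38}{25}\right) - 28188\right) = \left(\left(17950 + \left(1425 + 6161\right)\right) \left(-28319\right) - 21220\right) \left(\left(-80 - \frac{38}{25}\right) - 28188\right) = \left(\left(17950 + 7586\right) \left(-28319\right) - 21220\right) \left(- \frac{2038}{25} - 28188\right) = \left(25536 \left(-28319\right) - 21220\right) \left(- \frac{706738}{25}\right) = \left(-723153984 - 21220\right) \left(- \frac{706738}{25}\right) = \left(-723175204\right) \left(- \frac{706738}{25}\right) = \frac{511095397324552}{25}$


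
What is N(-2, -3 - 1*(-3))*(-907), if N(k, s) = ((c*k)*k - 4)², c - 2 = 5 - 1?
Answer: -362800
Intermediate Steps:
c = 6 (c = 2 + (5 - 1) = 2 + 4 = 6)
N(k, s) = (-4 + 6*k²)² (N(k, s) = ((6*k)*k - 4)² = (6*k² - 4)² = (-4 + 6*k²)²)
N(-2, -3 - 1*(-3))*(-907) = (4*(-2 + 3*(-2)²)²)*(-907) = (4*(-2 + 3*4)²)*(-907) = (4*(-2 + 12)²)*(-907) = (4*10²)*(-907) = (4*100)*(-907) = 400*(-907) = -362800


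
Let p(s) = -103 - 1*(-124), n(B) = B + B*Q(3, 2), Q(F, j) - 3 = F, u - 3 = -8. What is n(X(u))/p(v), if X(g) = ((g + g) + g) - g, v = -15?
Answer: -10/3 ≈ -3.3333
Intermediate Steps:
u = -5 (u = 3 - 8 = -5)
Q(F, j) = 3 + F
X(g) = 2*g (X(g) = (2*g + g) - g = 3*g - g = 2*g)
n(B) = 7*B (n(B) = B + B*(3 + 3) = B + B*6 = B + 6*B = 7*B)
p(s) = 21 (p(s) = -103 + 124 = 21)
n(X(u))/p(v) = (7*(2*(-5)))/21 = (7*(-10))*(1/21) = -70*1/21 = -10/3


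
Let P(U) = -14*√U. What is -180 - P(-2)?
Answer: -180 + 14*I*√2 ≈ -180.0 + 19.799*I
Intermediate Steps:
-180 - P(-2) = -180 - (-14)*√(-2) = -180 - (-14)*I*√2 = -180 + 14*I*√2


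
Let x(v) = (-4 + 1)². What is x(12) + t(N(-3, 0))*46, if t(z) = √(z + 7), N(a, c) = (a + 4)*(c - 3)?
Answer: 101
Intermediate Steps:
x(v) = 9 (x(v) = (-3)² = 9)
N(a, c) = (-3 + c)*(4 + a) (N(a, c) = (4 + a)*(-3 + c) = (-3 + c)*(4 + a))
t(z) = √(7 + z)
x(12) + t(N(-3, 0))*46 = 9 + √(7 + (-12 - 3*(-3) + 4*0 - 3*0))*46 = 9 + √(7 + (-12 + 9 + 0 + 0))*46 = 9 + √(7 - 3)*46 = 9 + √4*46 = 9 + 2*46 = 9 + 92 = 101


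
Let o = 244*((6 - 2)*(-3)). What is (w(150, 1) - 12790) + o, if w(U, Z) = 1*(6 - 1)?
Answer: -15713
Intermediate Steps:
w(U, Z) = 5 (w(U, Z) = 1*5 = 5)
o = -2928 (o = 244*(4*(-3)) = 244*(-12) = -2928)
(w(150, 1) - 12790) + o = (5 - 12790) - 2928 = -12785 - 2928 = -15713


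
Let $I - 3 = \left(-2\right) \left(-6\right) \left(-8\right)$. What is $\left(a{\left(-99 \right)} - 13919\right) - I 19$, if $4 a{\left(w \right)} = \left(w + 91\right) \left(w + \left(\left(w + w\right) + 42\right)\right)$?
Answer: $-11642$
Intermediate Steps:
$a{\left(w \right)} = \frac{\left(42 + 3 w\right) \left(91 + w\right)}{4}$ ($a{\left(w \right)} = \frac{\left(w + 91\right) \left(w + \left(\left(w + w\right) + 42\right)\right)}{4} = \frac{\left(91 + w\right) \left(w + \left(2 w + 42\right)\right)}{4} = \frac{\left(91 + w\right) \left(w + \left(42 + 2 w\right)\right)}{4} = \frac{\left(91 + w\right) \left(42 + 3 w\right)}{4} = \frac{\left(42 + 3 w\right) \left(91 + w\right)}{4}$)
$I = -93$ ($I = 3 + \left(-2\right) \left(-6\right) \left(-8\right) = 3 + 12 \left(-8\right) = 3 - 96 = -93$)
$\left(a{\left(-99 \right)} - 13919\right) - I 19 = \left(\left(\frac{1911}{2} + \frac{3 \left(-99\right)^{2}}{4} + \frac{315}{4} \left(-99\right)\right) - 13919\right) - \left(-93\right) 19 = \left(\left(\frac{1911}{2} + \frac{3}{4} \cdot 9801 - \frac{31185}{4}\right) - 13919\right) - -1767 = \left(\left(\frac{1911}{2} + \frac{29403}{4} - \frac{31185}{4}\right) - 13919\right) + 1767 = \left(510 - 13919\right) + 1767 = -13409 + 1767 = -11642$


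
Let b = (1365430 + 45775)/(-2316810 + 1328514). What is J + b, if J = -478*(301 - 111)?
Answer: -89758453925/988296 ≈ -90821.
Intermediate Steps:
J = -90820 (J = -478*190 = -90820)
b = -1411205/988296 (b = 1411205/(-988296) = 1411205*(-1/988296) = -1411205/988296 ≈ -1.4279)
J + b = -90820 - 1411205/988296 = -89758453925/988296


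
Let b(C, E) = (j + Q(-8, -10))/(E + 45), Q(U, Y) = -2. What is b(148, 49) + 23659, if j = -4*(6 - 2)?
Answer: 1111964/47 ≈ 23659.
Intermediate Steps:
j = -16 (j = -4*4 = -16)
b(C, E) = -18/(45 + E) (b(C, E) = (-16 - 2)/(E + 45) = -18/(45 + E))
b(148, 49) + 23659 = -18/(45 + 49) + 23659 = -18/94 + 23659 = -18*1/94 + 23659 = -9/47 + 23659 = 1111964/47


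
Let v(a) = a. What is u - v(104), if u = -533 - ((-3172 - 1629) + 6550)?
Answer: -2386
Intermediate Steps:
u = -2282 (u = -533 - (-4801 + 6550) = -533 - 1*1749 = -533 - 1749 = -2282)
u - v(104) = -2282 - 1*104 = -2282 - 104 = -2386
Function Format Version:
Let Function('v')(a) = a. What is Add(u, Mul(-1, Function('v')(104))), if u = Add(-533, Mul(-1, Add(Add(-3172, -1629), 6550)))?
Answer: -2386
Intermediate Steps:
u = -2282 (u = Add(-533, Mul(-1, Add(-4801, 6550))) = Add(-533, Mul(-1, 1749)) = Add(-533, -1749) = -2282)
Add(u, Mul(-1, Function('v')(104))) = Add(-2282, Mul(-1, 104)) = Add(-2282, -104) = -2386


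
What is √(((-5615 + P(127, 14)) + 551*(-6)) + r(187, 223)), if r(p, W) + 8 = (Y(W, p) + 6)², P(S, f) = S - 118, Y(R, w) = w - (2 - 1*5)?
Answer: 2*√7374 ≈ 171.74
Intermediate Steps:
Y(R, w) = 3 + w (Y(R, w) = w - (2 - 5) = w - 1*(-3) = w + 3 = 3 + w)
P(S, f) = -118 + S
r(p, W) = -8 + (9 + p)² (r(p, W) = -8 + ((3 + p) + 6)² = -8 + (9 + p)²)
√(((-5615 + P(127, 14)) + 551*(-6)) + r(187, 223)) = √(((-5615 + (-118 + 127)) + 551*(-6)) + (-8 + (9 + 187)²)) = √(((-5615 + 9) - 3306) + (-8 + 196²)) = √((-5606 - 3306) + (-8 + 38416)) = √(-8912 + 38408) = √29496 = 2*√7374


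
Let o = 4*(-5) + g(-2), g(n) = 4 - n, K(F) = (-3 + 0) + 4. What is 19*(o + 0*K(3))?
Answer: -266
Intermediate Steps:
K(F) = 1 (K(F) = -3 + 4 = 1)
o = -14 (o = 4*(-5) + (4 - 1*(-2)) = -20 + (4 + 2) = -20 + 6 = -14)
19*(o + 0*K(3)) = 19*(-14 + 0*1) = 19*(-14 + 0) = 19*(-14) = -266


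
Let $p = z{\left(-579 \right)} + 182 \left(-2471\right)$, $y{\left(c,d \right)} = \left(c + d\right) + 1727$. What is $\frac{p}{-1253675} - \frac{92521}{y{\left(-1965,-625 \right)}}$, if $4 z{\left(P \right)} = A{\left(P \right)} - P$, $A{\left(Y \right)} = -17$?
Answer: $\frac{232758507019}{2163843050} \approx 107.57$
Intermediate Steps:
$z{\left(P \right)} = - \frac{17}{4} - \frac{P}{4}$ ($z{\left(P \right)} = \frac{-17 - P}{4} = - \frac{17}{4} - \frac{P}{4}$)
$y{\left(c,d \right)} = 1727 + c + d$
$p = - \frac{899163}{2}$ ($p = \left(- \frac{17}{4} - - \frac{579}{4}\right) + 182 \left(-2471\right) = \left(- \frac{17}{4} + \frac{579}{4}\right) - 449722 = \frac{281}{2} - 449722 = - \frac{899163}{2} \approx -4.4958 \cdot 10^{5}$)
$\frac{p}{-1253675} - \frac{92521}{y{\left(-1965,-625 \right)}} = - \frac{899163}{2 \left(-1253675\right)} - \frac{92521}{1727 - 1965 - 625} = \left(- \frac{899163}{2}\right) \left(- \frac{1}{1253675}\right) - \frac{92521}{-863} = \frac{899163}{2507350} - - \frac{92521}{863} = \frac{899163}{2507350} + \frac{92521}{863} = \frac{232758507019}{2163843050}$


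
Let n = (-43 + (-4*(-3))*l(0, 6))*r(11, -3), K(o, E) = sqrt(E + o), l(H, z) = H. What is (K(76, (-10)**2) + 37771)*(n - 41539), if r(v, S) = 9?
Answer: -1583586946 - 167704*sqrt(11) ≈ -1.5841e+9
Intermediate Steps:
n = -387 (n = (-43 - 4*(-3)*0)*9 = (-43 + 12*0)*9 = (-43 + 0)*9 = -43*9 = -387)
(K(76, (-10)**2) + 37771)*(n - 41539) = (sqrt((-10)**2 + 76) + 37771)*(-387 - 41539) = (sqrt(100 + 76) + 37771)*(-41926) = (sqrt(176) + 37771)*(-41926) = (4*sqrt(11) + 37771)*(-41926) = (37771 + 4*sqrt(11))*(-41926) = -1583586946 - 167704*sqrt(11)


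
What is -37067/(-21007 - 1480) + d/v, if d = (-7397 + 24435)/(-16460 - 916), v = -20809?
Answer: 6701482306417/4065393068304 ≈ 1.6484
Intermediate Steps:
d = -8519/8688 (d = 17038/(-17376) = 17038*(-1/17376) = -8519/8688 ≈ -0.98055)
-37067/(-21007 - 1480) + d/v = -37067/(-21007 - 1480) - 8519/8688/(-20809) = -37067/(-22487) - 8519/8688*(-1/20809) = -37067*(-1/22487) + 8519/180788592 = 37067/22487 + 8519/180788592 = 6701482306417/4065393068304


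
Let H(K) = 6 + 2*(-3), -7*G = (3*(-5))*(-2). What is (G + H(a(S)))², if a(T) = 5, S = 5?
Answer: 900/49 ≈ 18.367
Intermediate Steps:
G = -30/7 (G = -3*(-5)*(-2)/7 = -(-15)*(-2)/7 = -⅐*30 = -30/7 ≈ -4.2857)
H(K) = 0 (H(K) = 6 - 6 = 0)
(G + H(a(S)))² = (-30/7 + 0)² = (-30/7)² = 900/49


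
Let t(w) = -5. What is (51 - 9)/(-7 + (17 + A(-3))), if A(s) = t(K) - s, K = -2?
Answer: 21/4 ≈ 5.2500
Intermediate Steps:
A(s) = -5 - s
(51 - 9)/(-7 + (17 + A(-3))) = (51 - 9)/(-7 + (17 + (-5 - 1*(-3)))) = 42/(-7 + (17 + (-5 + 3))) = 42/(-7 + (17 - 2)) = 42/(-7 + 15) = 42/8 = 42*(⅛) = 21/4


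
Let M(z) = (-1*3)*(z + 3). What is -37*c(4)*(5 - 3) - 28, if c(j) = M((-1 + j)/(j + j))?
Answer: 2885/4 ≈ 721.25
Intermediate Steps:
M(z) = -9 - 3*z (M(z) = -3*(3 + z) = -9 - 3*z)
c(j) = -9 - 3*(-1 + j)/(2*j) (c(j) = -9 - 3*(-1 + j)/(j + j) = -9 - 3*(-1 + j)/(2*j))
-37*c(4)*(5 - 3) - 28 = -37*(3/2)*(1 - 7*4)/4*(5 - 3) - 28 = -37*(3/2)*(¼)*(1 - 28)*2 - 28 = -37*(3/2)*(¼)*(-27)*2 - 28 = -(-2997)*2/8 - 28 = -37*(-81/4) - 28 = 2997/4 - 28 = 2885/4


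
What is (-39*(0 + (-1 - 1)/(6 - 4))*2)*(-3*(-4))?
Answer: 936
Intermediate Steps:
(-39*(0 + (-1 - 1)/(6 - 4))*2)*(-3*(-4)) = -39*(0 - 2/2)*2*12 = -39*(0 - 2*½)*2*12 = -39*(0 - 1)*2*12 = -(-39)*2*12 = -39*(-2)*12 = 78*12 = 936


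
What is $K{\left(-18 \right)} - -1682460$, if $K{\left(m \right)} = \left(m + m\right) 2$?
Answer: $1682388$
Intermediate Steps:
$K{\left(m \right)} = 4 m$ ($K{\left(m \right)} = 2 m 2 = 4 m$)
$K{\left(-18 \right)} - -1682460 = 4 \left(-18\right) - -1682460 = -72 + 1682460 = 1682388$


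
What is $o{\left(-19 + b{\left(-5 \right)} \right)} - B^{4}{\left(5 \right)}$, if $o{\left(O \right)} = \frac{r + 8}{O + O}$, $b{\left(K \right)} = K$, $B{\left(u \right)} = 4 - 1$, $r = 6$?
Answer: $- \frac{1951}{24} \approx -81.292$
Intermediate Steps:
$B{\left(u \right)} = 3$ ($B{\left(u \right)} = 4 - 1 = 3$)
$o{\left(O \right)} = \frac{7}{O}$ ($o{\left(O \right)} = \frac{6 + 8}{O + O} = \frac{14}{2 O} = 14 \frac{1}{2 O} = \frac{7}{O}$)
$o{\left(-19 + b{\left(-5 \right)} \right)} - B^{4}{\left(5 \right)} = \frac{7}{-19 - 5} - 3^{4} = \frac{7}{-24} - 81 = 7 \left(- \frac{1}{24}\right) - 81 = - \frac{7}{24} - 81 = - \frac{1951}{24}$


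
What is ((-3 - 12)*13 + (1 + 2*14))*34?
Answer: -5644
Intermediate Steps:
((-3 - 12)*13 + (1 + 2*14))*34 = (-15*13 + (1 + 28))*34 = (-195 + 29)*34 = -166*34 = -5644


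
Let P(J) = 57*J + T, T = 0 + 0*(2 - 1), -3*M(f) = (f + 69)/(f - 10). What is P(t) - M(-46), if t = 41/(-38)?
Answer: -10355/168 ≈ -61.637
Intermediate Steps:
t = -41/38 (t = 41*(-1/38) = -41/38 ≈ -1.0789)
M(f) = -(69 + f)/(3*(-10 + f)) (M(f) = -(f + 69)/(3*(f - 10)) = -(69 + f)/(3*(-10 + f)))
T = 0 (T = 0 + 0*1 = 0 + 0 = 0)
P(J) = 57*J (P(J) = 57*J + 0 = 57*J)
P(t) - M(-46) = 57*(-41/38) - (-69 - 1*(-46))/(3*(-10 - 46)) = -123/2 - (-69 + 46)/(3*(-56)) = -123/2 - (-1)*(-23)/(3*56) = -123/2 - 1*23/168 = -123/2 - 23/168 = -10355/168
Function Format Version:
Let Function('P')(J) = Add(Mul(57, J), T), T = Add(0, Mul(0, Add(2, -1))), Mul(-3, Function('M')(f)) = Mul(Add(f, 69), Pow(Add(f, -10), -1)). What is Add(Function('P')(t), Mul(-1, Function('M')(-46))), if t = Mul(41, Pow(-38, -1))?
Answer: Rational(-10355, 168) ≈ -61.637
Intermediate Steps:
t = Rational(-41, 38) (t = Mul(41, Rational(-1, 38)) = Rational(-41, 38) ≈ -1.0789)
Function('M')(f) = Mul(Rational(-1, 3), Pow(Add(-10, f), -1), Add(69, f)) (Function('M')(f) = Mul(Rational(-1, 3), Mul(Add(f, 69), Pow(Add(f, -10), -1))) = Mul(Rational(-1, 3), Mul(Add(69, f), Pow(Add(-10, f), -1))) = Mul(Rational(-1, 3), Mul(Pow(Add(-10, f), -1), Add(69, f))) = Mul(Rational(-1, 3), Pow(Add(-10, f), -1), Add(69, f)))
T = 0 (T = Add(0, Mul(0, 1)) = Add(0, 0) = 0)
Function('P')(J) = Mul(57, J) (Function('P')(J) = Add(Mul(57, J), 0) = Mul(57, J))
Add(Function('P')(t), Mul(-1, Function('M')(-46))) = Add(Mul(57, Rational(-41, 38)), Mul(-1, Mul(Rational(1, 3), Pow(Add(-10, -46), -1), Add(-69, Mul(-1, -46))))) = Add(Rational(-123, 2), Mul(-1, Mul(Rational(1, 3), Pow(-56, -1), Add(-69, 46)))) = Add(Rational(-123, 2), Mul(-1, Mul(Rational(1, 3), Rational(-1, 56), -23))) = Add(Rational(-123, 2), Mul(-1, Rational(23, 168))) = Add(Rational(-123, 2), Rational(-23, 168)) = Rational(-10355, 168)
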